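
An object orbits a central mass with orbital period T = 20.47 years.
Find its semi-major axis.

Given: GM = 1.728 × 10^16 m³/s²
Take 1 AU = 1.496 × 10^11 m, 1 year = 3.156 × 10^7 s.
T = 20.47 years = 6.46033 × 10^8 s
GM = 1.728 × 10^16 m³/s²
Kepler's third law: a³ = GM T² / (4π²)
T² = 4.17359 × 10^17 s²
a³ = (1.728 × 10^16) × (4.17359 × 10^17) / (4π²) = 1.82681 × 10^32 m³
a = (a³)^(1/3) = 5.67411 × 10^10 m ≈ 0.3793 AU

Final answer: 0.3793 AU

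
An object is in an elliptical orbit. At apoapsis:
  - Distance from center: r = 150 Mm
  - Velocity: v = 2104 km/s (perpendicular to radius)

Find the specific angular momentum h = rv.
r = 150 Mm = 1.5 × 10^8 m
v = 2104 km/s = 2.104 × 10^6 m/s
h = rv = 1.5 × 10^8 × 2.104 × 10^6 = 3.156 × 10^14 m²/s ≈ 3.156 × 10^14 m²/s

Final answer: h = 3.156 × 10^14 m²/s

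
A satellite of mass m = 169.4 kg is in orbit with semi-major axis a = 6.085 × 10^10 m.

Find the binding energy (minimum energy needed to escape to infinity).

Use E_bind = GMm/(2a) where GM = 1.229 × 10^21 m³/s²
a = 6.085 × 10^10 m
GM = 1.229 × 10^21 m³/s²
m = 169.4 kg
GMm = 1.229 × 10^21 × 169.4 = 2.08193 × 10^23 m³·kg/s²
2a = 1.217 × 10^11 m
E_bind = GMm/(2a) = 1.7107 × 10^12 J ≈ 1.711 TJ

Final answer: 1.711 TJ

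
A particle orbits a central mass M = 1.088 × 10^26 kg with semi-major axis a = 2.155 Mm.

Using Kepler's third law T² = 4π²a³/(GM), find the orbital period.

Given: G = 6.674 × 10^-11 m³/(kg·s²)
M = 1.088 × 10^26 kg
GM = G × M = 6.674 × 10^-11 × 1.088 × 10^26 = 7.26131 × 10^15 m³/s²
a = 2.155 Mm = 2.155 × 10^6 m
a³ = 1.00079 × 10^19 m³
T = 2π √(a³/GM) = 2π √((1.00079 × 10^19) / (7.26131 × 10^15)) = 2π × 37.1247 s
T = 233.262 s ≈ 3.888 minutes

Final answer: 3.888 minutes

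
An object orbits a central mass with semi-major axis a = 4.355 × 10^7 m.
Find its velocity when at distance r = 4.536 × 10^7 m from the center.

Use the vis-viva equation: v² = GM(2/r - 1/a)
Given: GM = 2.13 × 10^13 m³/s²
a = 4.355 × 10^7 m
r = 4.536 × 10^7 m
GM = 2.13 × 10^13 m³/s²
2/r − 1/a = 4.40917 × 10^-8 − 2.29621 × 10^-8 = 2.11296 × 10^-8 m⁻¹
v² = GM (2/r − 1/a) = 450060 m²/s²
v = 670.865 m/s ≈ 670.9 m/s

Final answer: 670.9 m/s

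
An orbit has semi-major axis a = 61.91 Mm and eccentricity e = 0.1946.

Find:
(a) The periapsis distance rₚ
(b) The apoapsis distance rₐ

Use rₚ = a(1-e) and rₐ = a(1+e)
a = 61.91 Mm = 6.191 × 10^7 m
e = 0.1946:  1 − e = 0.8054,  1 + e = 1.1946
(a) rₚ = a(1 − e) = 6.191 × 10^7 m × 0.8054 = 4.98623 × 10^7 m ≈ 49.86 Mm
(b) rₐ = a(1 + e) = 6.191 × 10^7 m × 1.1946 = 7.39577 × 10^7 m ≈ 73.96 Mm

Final answer:
(a) rₚ = 49.86 Mm
(b) rₐ = 73.96 Mm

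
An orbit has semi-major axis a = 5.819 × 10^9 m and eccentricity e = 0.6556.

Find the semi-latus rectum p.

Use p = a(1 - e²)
a = 5.819 × 10^9 m
e = 0.6556,  e² = 0.429811,  1 − e² = 0.570189
p = a(1 − e²) = 5.819 × 10^9 m × 0.570189 = 3.31793 × 10^9 m ≈ 3.318 × 10^9 m

Final answer: p = 3.318 × 10^9 m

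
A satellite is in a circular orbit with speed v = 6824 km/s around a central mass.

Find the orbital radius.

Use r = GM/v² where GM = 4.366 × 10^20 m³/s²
v = 6824 km/s = 6.824 × 10^6 m/s
GM = 4.366 × 10^20 m³/s²
v² = 4.6567 × 10^13 m²/s²
r = GM/v² = (4.366 × 10^20) / (4.6567 × 10^13) = 9.37574 × 10^6 m ≈ 9.376 Mm

Final answer: 9.376 Mm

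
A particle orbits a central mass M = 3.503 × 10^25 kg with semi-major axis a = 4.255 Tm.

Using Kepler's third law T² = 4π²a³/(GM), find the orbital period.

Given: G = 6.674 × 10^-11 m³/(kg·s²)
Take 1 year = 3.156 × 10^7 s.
M = 3.503 × 10^25 kg
GM = G × M = 6.674 × 10^-11 × 3.503 × 10^25 = 2.3379 × 10^15 m³/s²
a = 4.255 Tm = 4.255 × 10^12 m
a³ = 7.70369 × 10^37 m³
T = 2π √(a³/GM) = 2π √((7.70369 × 10^37) / (2.3379 × 10^15)) = 2π × 1.81525 × 10^11 s
T = 1.14055 × 10^12 s ≈ 3.614 × 10^4 years

Final answer: 3.614 × 10^4 years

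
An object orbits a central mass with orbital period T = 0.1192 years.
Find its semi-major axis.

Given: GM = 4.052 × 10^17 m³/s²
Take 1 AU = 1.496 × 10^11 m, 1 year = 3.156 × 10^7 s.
T = 0.1192 years = 3.76195 × 10^6 s
GM = 4.052 × 10^17 m³/s²
Kepler's third law: a³ = GM T² / (4π²)
T² = 1.41523 × 10^13 s²
a³ = (4.052 × 10^17) × (1.41523 × 10^13) / (4π²) = 1.45257 × 10^29 m³
a = (a³)^(1/3) = 5.25669 × 10^9 m ≈ 0.03514 AU

Final answer: 0.03514 AU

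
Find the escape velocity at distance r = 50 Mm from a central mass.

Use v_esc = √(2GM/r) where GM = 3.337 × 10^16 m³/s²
r = 50 Mm = 5 × 10^7 m
GM = 3.337 × 10^16 m³/s²
2GM/r = 2 × (3.337 × 10^16) / (5 × 10^7) = 1.3348 × 10^9 m²/s²
v_esc = √(2GM/r) = 36534.9 m/s ≈ 36.53 km/s

Final answer: 36.53 km/s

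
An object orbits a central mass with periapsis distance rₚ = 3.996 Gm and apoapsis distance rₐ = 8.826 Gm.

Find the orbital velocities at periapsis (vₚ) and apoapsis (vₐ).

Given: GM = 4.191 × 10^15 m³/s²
rₚ = 3.996 Gm = 3.996 × 10^9 m
rₐ = 8.826 Gm = 8.826 × 10^9 m
GM = 4.191 × 10^15 m³/s²
a = (rₚ + rₐ)/2 = 6.411 × 10^9 m
Vis-viva: v² = GM (2/r − 1/a)
vₚ² = 4.191 × 10^15 × (5.00501 × 10^-10 − 1.55982 × 10^-10) = 1.44388 × 10^6 m²/s²
vₚ = 1201.61 m/s ≈ 1.202 km/s
vₐ² = 4.191 × 10^15 × (2.26603 × 10^-10 − 1.55982 × 10^-10) = 295974 m²/s²
vₐ = 544.035 m/s ≈ 544 m/s

Final answer: vₚ = 1.202 km/s, vₐ = 544 m/s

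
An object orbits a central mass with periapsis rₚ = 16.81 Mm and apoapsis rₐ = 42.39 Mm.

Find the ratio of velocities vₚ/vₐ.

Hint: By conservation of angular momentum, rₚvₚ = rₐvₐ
rₚ = 16.81 Mm = 1.681 × 10^7 m
rₐ = 42.39 Mm = 4.239 × 10^7 m
rₚvₚ = rₐvₐ  ⇒  vₚ/vₐ = rₐ/rₚ
vₚ/vₐ = (4.239 × 10^7) / (1.681 × 10^7) = 2.52171

Final answer: vₚ/vₐ = 2.522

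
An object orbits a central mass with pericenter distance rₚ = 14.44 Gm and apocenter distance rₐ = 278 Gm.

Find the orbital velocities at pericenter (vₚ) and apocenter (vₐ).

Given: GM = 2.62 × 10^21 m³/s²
rₚ = 14.44 Gm = 1.444 × 10^10 m
rₐ = 278 Gm = 2.78 × 10^11 m
GM = 2.62 × 10^21 m³/s²
a = (rₚ + rₐ)/2 = 1.4622 × 10^11 m
Vis-viva: v² = GM (2/r − 1/a)
vₚ² = 2.62 × 10^21 × (1.38504 × 10^-10 − 6.83901 × 10^-12) = 3.44963 × 10^11 m²/s²
vₚ = 587335 m/s ≈ 587.3 km/s
vₐ² = 2.62 × 10^21 × (7.19424 × 10^-12 − 6.83901 × 10^-12) = 9.30715 × 10^8 m²/s²
vₐ = 30507.6 m/s ≈ 30.51 km/s

Final answer: vₚ = 587.3 km/s, vₐ = 30.51 km/s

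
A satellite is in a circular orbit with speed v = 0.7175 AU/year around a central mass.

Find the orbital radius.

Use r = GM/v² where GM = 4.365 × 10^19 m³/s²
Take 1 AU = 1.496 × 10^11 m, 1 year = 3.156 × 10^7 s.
v = 0.7175 AU/year = 3401.08 m/s
GM = 4.365 × 10^19 m³/s²
v² = 1.15673 × 10^7 m²/s²
r = GM/v² = (4.365 × 10^19) / (1.15673 × 10^7) = 3.77356 × 10^12 m ≈ 25.22 AU

Final answer: 25.22 AU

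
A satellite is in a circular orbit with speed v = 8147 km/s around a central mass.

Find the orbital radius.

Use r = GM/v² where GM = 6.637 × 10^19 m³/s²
v = 8147 km/s = 8.147 × 10^6 m/s
GM = 6.637 × 10^19 m³/s²
v² = 6.63736 × 10^13 m²/s²
r = GM/v² = (6.637 × 10^19) / (6.63736 × 10^13) = 999946 m ≈ 999.9 km

Final answer: 999.9 km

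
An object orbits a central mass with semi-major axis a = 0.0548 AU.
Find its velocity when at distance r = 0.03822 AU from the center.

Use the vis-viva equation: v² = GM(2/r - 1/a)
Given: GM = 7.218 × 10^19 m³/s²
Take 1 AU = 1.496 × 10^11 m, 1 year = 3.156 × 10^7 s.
a = 0.0548 AU = 8.19808 × 10^9 m
r = 0.03822 AU = 5.71771 × 10^9 m
GM = 7.218 × 10^19 m³/s²
2/r − 1/a = 3.4979 × 10^-10 − 1.2198 × 10^-10 = 2.2781 × 10^-10 m⁻¹
v² = GM (2/r − 1/a) = 1.64434 × 10^10 m²/s²
v = 128232 m/s ≈ 27.05 AU/year

Final answer: 27.05 AU/year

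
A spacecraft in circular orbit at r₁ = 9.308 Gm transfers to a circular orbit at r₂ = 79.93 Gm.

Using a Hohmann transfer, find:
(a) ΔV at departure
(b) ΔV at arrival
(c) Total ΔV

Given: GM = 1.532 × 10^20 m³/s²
r₁ = 9.308 Gm = 9.308 × 10^9 m
r₂ = 79.93 Gm = 7.993 × 10^10 m
GM = 1.532 × 10^20 m³/s²
Transfer ellipse: a_t = (r₁ + r₂)/2 = 4.4619 × 10^10 m
Circular speed at r₁: v₁ = √(GM/r₁) = 128292 m/s
Transfer speed at r₁ (periapsis): v₁ₜ = √(GM(2/r₁ − 1/a_t)) = 171710 m/s
(a) ΔV₁ = v₁ₜ − v₁ = 43417.8 m/s ≈ 43.42 km/s
Circular speed at r₂: v₂ = √(GM/r₂) = 43779.9 m/s
Transfer speed at r₂ (apoapsis): v₂ₜ = √(GM(2/r₂ − 1/a_t)) = 19996 m/s
(b) ΔV₂ = v₂ − v₂ₜ = 23783.9 m/s ≈ 23.78 km/s
(c) ΔV_total = ΔV₁ + ΔV₂ = 67201.6 m/s ≈ 67.2 km/s

Final answer:
(a) ΔV₁ = 43.42 km/s
(b) ΔV₂ = 23.78 km/s
(c) ΔV_total = 67.2 km/s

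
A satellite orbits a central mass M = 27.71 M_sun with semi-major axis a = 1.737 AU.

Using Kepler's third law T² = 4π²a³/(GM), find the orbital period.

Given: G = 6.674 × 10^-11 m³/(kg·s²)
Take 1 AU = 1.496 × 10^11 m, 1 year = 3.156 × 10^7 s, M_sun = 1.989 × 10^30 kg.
M = 27.71 M_sun = 5.51152 × 10^31 kg
GM = G × M = 6.674 × 10^-11 × 5.51152 × 10^31 = 3.67839 × 10^21 m³/s²
a = 1.737 AU = 2.59855 × 10^11 m
a³ = 1.75467 × 10^34 m³
T = 2π √(a³/GM) = 2π √((1.75467 × 10^34) / (3.67839 × 10^21)) = 2π × 2.18408 × 10^6 s
T = 1.3723 × 10^7 s ≈ 0.4348 years

Final answer: 0.4348 years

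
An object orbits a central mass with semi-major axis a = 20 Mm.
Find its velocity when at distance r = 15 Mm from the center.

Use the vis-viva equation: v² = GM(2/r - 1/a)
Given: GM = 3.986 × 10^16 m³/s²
a = 20 Mm = 2 × 10^7 m
r = 15 Mm = 1.5 × 10^7 m
GM = 3.986 × 10^16 m³/s²
2/r − 1/a = 1.33333 × 10^-7 − 5 × 10^-8 = 8.33333 × 10^-8 m⁻¹
v² = GM (2/r − 1/a) = 3.32167 × 10^9 m²/s²
v = 57633.9 m/s ≈ 57.63 km/s

Final answer: 57.63 km/s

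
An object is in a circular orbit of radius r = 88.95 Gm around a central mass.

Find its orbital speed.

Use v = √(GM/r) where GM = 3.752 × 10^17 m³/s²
r = 88.95 Gm = 8.895 × 10^10 m
GM = 3.752 × 10^17 m³/s²
GM/r = (3.752 × 10^17) / (8.895 × 10^10) = 4.2181 × 10^6 m²/s²
v = √(GM/r) = 2053.8 m/s ≈ 2.054 km/s

Final answer: 2.054 km/s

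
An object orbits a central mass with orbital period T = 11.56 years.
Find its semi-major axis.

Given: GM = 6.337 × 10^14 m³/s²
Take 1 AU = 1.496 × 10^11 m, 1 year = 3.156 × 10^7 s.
T = 11.56 years = 3.64834 × 10^8 s
GM = 6.337 × 10^14 m³/s²
Kepler's third law: a³ = GM T² / (4π²)
T² = 1.33104 × 10^17 s²
a³ = (6.337 × 10^14) × (1.33104 × 10^17) / (4π²) = 2.13655 × 10^30 m³
a = (a³)^(1/3) = 1.28797 × 10^10 m ≈ 0.08609 AU

Final answer: 0.08609 AU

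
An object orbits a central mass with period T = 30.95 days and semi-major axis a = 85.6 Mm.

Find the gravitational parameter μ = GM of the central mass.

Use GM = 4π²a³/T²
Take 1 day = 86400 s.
T = 30.95 days = 2.67408 × 10^6 s
a = 85.6 Mm = 8.56 × 10^7 m
a³ = 6.27222 × 10^23 m³
T² = 7.1507 × 10^12 s²
GM = 4π² × (6.27222 × 10^23) / (7.1507 × 10^12) = 3.46284 × 10^12 m³/s²
GM ≈ 3.463 × 10^12 m³/s²

Final answer: GM = 3.463 × 10^12 m³/s²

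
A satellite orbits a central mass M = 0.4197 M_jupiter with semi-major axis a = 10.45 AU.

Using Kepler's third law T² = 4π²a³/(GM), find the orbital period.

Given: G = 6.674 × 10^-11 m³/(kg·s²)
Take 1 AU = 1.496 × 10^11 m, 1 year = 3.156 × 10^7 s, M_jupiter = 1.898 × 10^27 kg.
M = 0.4197 M_jupiter = 7.96591 × 10^26 kg
GM = G × M = 6.674 × 10^-11 × 7.96591 × 10^26 = 5.31645 × 10^16 m³/s²
a = 10.45 AU = 1.56332 × 10^12 m
a³ = 3.82071 × 10^36 m³
T = 2π √(a³/GM) = 2π √((3.82071 × 10^36) / (5.31645 × 10^16)) = 2π × 8.47737 × 10^9 s
T = 5.32649 × 10^10 s ≈ 1688 years

Final answer: 1688 years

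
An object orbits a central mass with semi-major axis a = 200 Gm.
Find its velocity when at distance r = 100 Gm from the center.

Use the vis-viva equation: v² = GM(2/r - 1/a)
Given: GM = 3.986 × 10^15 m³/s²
a = 200 Gm = 2 × 10^11 m
r = 100 Gm = 1 × 10^11 m
GM = 3.986 × 10^15 m³/s²
2/r − 1/a = 2 × 10^-11 − 5 × 10^-12 = 1.5 × 10^-11 m⁻¹
v² = GM (2/r − 1/a) = 59790 m²/s²
v = 244.52 m/s ≈ 244.5 m/s

Final answer: 244.5 m/s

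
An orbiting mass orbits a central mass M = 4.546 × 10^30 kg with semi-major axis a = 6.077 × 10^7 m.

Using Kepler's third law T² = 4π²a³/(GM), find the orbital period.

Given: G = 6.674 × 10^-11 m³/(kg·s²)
M = 4.546 × 10^30 kg
GM = G × M = 6.674 × 10^-11 × 4.546 × 10^30 = 3.034 × 10^20 m³/s²
a = 6.077 × 10^7 m
a³ = 2.24423 × 10^23 m³
T = 2π √(a³/GM) = 2π √((2.24423 × 10^23) / (3.034 × 10^20)) = 2π × 27.1973 s
T = 170.886 s ≈ 2.848 minutes

Final answer: 2.848 minutes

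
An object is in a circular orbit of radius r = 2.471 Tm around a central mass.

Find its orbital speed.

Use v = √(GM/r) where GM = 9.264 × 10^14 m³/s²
r = 2.471 Tm = 2.471 × 10^12 m
GM = 9.264 × 10^14 m³/s²
GM/r = (9.264 × 10^14) / (2.471 × 10^12) = 374.909 m²/s²
v = √(GM/r) = 19.3626 m/s ≈ 19.36 m/s

Final answer: 19.36 m/s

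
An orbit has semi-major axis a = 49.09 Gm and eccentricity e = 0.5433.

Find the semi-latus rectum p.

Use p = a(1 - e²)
a = 49.09 Gm = 4.909 × 10^10 m
e = 0.5433,  e² = 0.295175,  1 − e² = 0.704825
p = a(1 − e²) = 4.909 × 10^10 m × 0.704825 = 3.45999 × 10^10 m ≈ 34.6 Gm

Final answer: p = 34.6 Gm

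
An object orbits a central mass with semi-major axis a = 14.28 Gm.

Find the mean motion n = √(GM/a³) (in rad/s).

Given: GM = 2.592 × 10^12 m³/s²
a = 14.28 Gm = 1.428 × 10^10 m
GM = 2.592 × 10^12 m³/s²
a³ = 2.91195 × 10^30 m³
GM/a³ = (2.592 × 10^12) / (2.91195 × 10^30) = 8.90124 × 10^-19 s⁻²
n = √(GM/a³) = 9.43464 × 10^-10 rad/s ≈ 9.435 × 10^-10 rad/s

Final answer: n = 9.435 × 10^-10 rad/s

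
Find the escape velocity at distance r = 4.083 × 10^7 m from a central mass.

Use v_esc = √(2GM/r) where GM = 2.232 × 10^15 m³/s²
r = 4.083 × 10^7 m
GM = 2.232 × 10^15 m³/s²
2GM/r = 2 × (2.232 × 10^15) / (4.083 × 10^7) = 1.09331 × 10^8 m²/s²
v_esc = √(2GM/r) = 10456.2 m/s ≈ 10.46 km/s

Final answer: 10.46 km/s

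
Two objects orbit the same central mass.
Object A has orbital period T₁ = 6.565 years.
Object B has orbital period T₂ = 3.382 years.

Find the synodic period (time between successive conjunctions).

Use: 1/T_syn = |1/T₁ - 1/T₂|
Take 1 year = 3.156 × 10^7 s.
T₁ = 6.565 years = 2.07191 × 10^8 s
T₂ = 3.382 years = 1.06736 × 10^8 s
1/T₁ = 4.82646 × 10^-9 s⁻¹
1/T₂ = 9.36892 × 10^-9 s⁻¹
|1/T₁ − 1/T₂| = 4.54246 × 10^-9 s⁻¹
T_syn = 1 / |1/T₁ − 1/T₂| = 2.20145 × 10^8 s ≈ 6.975 years

Final answer: T_syn = 6.975 years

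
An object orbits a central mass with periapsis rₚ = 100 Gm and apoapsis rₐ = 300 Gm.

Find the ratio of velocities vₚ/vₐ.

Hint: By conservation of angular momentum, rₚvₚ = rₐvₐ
rₚ = 100 Gm = 1 × 10^11 m
rₐ = 300 Gm = 3 × 10^11 m
rₚvₚ = rₐvₐ  ⇒  vₚ/vₐ = rₐ/rₚ
vₚ/vₐ = (3 × 10^11) / (1 × 10^11) = 3

Final answer: vₚ/vₐ = 3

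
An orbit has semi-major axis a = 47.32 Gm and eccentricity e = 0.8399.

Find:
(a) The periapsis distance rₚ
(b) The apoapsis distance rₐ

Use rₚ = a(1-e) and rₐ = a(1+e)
a = 47.32 Gm = 4.732 × 10^10 m
e = 0.8399:  1 − e = 0.1601,  1 + e = 1.8399
(a) rₚ = a(1 − e) = 4.732 × 10^10 m × 0.1601 = 7.57593 × 10^9 m ≈ 7.576 Gm
(b) rₐ = a(1 + e) = 4.732 × 10^10 m × 1.8399 = 8.70641 × 10^10 m ≈ 87.06 Gm

Final answer:
(a) rₚ = 7.576 Gm
(b) rₐ = 87.06 Gm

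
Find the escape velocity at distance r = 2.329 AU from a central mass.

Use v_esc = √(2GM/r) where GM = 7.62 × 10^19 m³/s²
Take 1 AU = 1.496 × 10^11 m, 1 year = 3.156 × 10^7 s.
r = 2.329 AU = 3.48418 × 10^11 m
GM = 7.62 × 10^19 m³/s²
2GM/r = 2 × (7.62 × 10^19) / (3.48418 × 10^11) = 4.37405 × 10^8 m²/s²
v_esc = √(2GM/r) = 20914.2 m/s ≈ 4.412 AU/year

Final answer: 4.412 AU/year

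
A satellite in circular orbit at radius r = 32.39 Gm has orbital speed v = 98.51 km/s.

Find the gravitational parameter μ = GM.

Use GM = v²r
r = 32.39 Gm = 3.239 × 10^10 m
v = 98.51 km/s = 98510 m/s
v² = 9.70422 × 10^9 m²/s²
GM = v²r = 9.70422 × 10^9 × 3.239 × 10^10 = 3.1432 × 10^20 m³/s²
GM ≈ 3.143 × 10^20 m³/s²

Final answer: GM = 3.143 × 10^20 m³/s²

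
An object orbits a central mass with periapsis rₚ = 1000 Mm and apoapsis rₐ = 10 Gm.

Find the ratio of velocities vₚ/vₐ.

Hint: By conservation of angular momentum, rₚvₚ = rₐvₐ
rₚ = 1000 Mm = 1 × 10^9 m
rₐ = 10 Gm = 1 × 10^10 m
rₚvₚ = rₐvₐ  ⇒  vₚ/vₐ = rₐ/rₚ
vₚ/vₐ = (1 × 10^10) / (1 × 10^9) = 10

Final answer: vₚ/vₐ = 10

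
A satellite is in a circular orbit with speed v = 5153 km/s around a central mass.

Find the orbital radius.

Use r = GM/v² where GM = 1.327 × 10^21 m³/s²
v = 5153 km/s = 5.153 × 10^6 m/s
GM = 1.327 × 10^21 m³/s²
v² = 2.65534 × 10^13 m²/s²
r = GM/v² = (1.327 × 10^21) / (2.65534 × 10^13) = 4.99748 × 10^7 m ≈ 49.97 Mm

Final answer: 49.97 Mm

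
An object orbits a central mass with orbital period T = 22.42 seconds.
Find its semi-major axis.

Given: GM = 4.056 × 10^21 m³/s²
T = 22.42 seconds
GM = 4.056 × 10^21 m³/s²
Kepler's third law: a³ = GM T² / (4π²)
T² = 502.656 s²
a³ = (4.056 × 10^21) × 502.656 / (4π²) = 5.16428 × 10^22 m³
a = (a³)^(1/3) = 3.72394 × 10^7 m ≈ 3.724 × 10^7 m

Final answer: 3.724 × 10^7 m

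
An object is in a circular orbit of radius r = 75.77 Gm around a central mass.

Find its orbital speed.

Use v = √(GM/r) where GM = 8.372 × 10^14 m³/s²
r = 75.77 Gm = 7.577 × 10^10 m
GM = 8.372 × 10^14 m³/s²
GM/r = (8.372 × 10^14) / (7.577 × 10^10) = 11049.2 m²/s²
v = √(GM/r) = 105.115 m/s ≈ 105.1 m/s

Final answer: 105.1 m/s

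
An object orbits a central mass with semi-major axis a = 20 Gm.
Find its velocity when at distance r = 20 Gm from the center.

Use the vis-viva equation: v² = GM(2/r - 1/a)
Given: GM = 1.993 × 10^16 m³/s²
a = 20 Gm = 2 × 10^10 m
r = 20 Gm = 2 × 10^10 m
GM = 1.993 × 10^16 m³/s²
2/r − 1/a = 1 × 10^-10 − 5 × 10^-11 = 5 × 10^-11 m⁻¹
v² = GM (2/r − 1/a) = 996500 m²/s²
v = 998.248 m/s ≈ 998.2 m/s

Final answer: 998.2 m/s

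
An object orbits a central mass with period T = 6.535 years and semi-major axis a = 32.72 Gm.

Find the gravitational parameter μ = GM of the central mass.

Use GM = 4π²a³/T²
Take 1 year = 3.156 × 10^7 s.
T = 6.535 years = 2.06245 × 10^8 s
a = 32.72 Gm = 3.272 × 10^10 m
a³ = 3.503 × 10^31 m³
T² = 4.25368 × 10^16 s²
GM = 4π² × (3.503 × 10^31) / (4.25368 × 10^16) = 3.25113 × 10^16 m³/s²
GM ≈ 3.251 × 10^16 m³/s²

Final answer: GM = 3.251 × 10^16 m³/s²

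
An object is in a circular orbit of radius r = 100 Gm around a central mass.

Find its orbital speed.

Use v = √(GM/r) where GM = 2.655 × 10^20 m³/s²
r = 100 Gm = 1 × 10^11 m
GM = 2.655 × 10^20 m³/s²
GM/r = (2.655 × 10^20) / (1 × 10^11) = 2.655 × 10^9 m²/s²
v = √(GM/r) = 51526.7 m/s ≈ 51.53 km/s

Final answer: 51.53 km/s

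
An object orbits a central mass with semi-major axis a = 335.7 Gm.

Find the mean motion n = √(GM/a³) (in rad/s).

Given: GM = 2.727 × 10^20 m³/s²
a = 335.7 Gm = 3.357 × 10^11 m
GM = 2.727 × 10^20 m³/s²
a³ = 3.78315 × 10^34 m³
GM/a³ = (2.727 × 10^20) / (3.78315 × 10^34) = 7.20827 × 10^-15 s⁻²
n = √(GM/a³) = 8.49015 × 10^-8 rad/s ≈ 8.49 × 10^-8 rad/s

Final answer: n = 8.49 × 10^-8 rad/s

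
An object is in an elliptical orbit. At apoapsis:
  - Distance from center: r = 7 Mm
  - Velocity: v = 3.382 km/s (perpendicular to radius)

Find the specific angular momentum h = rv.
r = 7 Mm = 7 × 10^6 m
v = 3.382 km/s = 3382 m/s
h = rv = 7 × 10^6 × 3382 = 2.3674 × 10^10 m²/s ≈ 2.367 × 10^10 m²/s

Final answer: h = 2.367 × 10^10 m²/s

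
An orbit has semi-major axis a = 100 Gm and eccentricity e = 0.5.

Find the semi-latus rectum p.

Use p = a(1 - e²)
a = 100 Gm = 1 × 10^11 m
e = 0.5,  e² = 0.25,  1 − e² = 0.75
p = a(1 − e²) = 1 × 10^11 m × 0.75 = 7.5 × 10^10 m ≈ 75 Gm

Final answer: p = 75 Gm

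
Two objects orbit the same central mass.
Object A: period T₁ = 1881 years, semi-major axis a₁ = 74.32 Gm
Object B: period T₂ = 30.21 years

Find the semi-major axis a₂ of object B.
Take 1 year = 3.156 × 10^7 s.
T₁ = 1881 years = 5.93644 × 10^10 s
T₂ = 30.21 years = 9.53428 × 10^8 s
a₁ = 74.32 Gm = 7.432 × 10^10 m
Kepler's third law: (T₂/T₁)² = (a₂/a₁)³  ⇒  a₂ = a₁ (T₂/T₁)^(2/3)
T₂/T₁ = 0.0160606
(T₂/T₁)^(2/3) = 0.0636563
a₂ = 7.432 × 10^10 m × 0.0636563 = 4.73094 × 10^9 m ≈ 4.731 Gm

Final answer: a₂ = 4.731 Gm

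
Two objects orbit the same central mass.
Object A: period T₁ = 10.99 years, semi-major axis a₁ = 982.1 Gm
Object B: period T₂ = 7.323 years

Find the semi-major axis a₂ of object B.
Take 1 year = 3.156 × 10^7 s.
T₁ = 10.99 years = 3.46844 × 10^8 s
T₂ = 7.323 years = 2.31114 × 10^8 s
a₁ = 982.1 Gm = 9.821 × 10^11 m
Kepler's third law: (T₂/T₁)² = (a₂/a₁)³  ⇒  a₂ = a₁ (T₂/T₁)^(2/3)
T₂/T₁ = 0.666333
(T₂/T₁)^(2/3) = 0.762888
a₂ = 9.821 × 10^11 m × 0.762888 = 7.49232 × 10^11 m ≈ 749.2 Gm

Final answer: a₂ = 749.2 Gm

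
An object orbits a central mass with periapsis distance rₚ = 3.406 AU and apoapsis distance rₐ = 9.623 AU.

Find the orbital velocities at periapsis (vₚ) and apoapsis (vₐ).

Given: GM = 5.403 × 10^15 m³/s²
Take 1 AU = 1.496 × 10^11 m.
rₚ = 3.406 AU = 5.09538 × 10^11 m
rₐ = 9.623 AU = 1.4396 × 10^12 m
GM = 5.403 × 10^15 m³/s²
a = (rₚ + rₐ)/2 = 9.74569 × 10^11 m
Vis-viva: v² = GM (2/r − 1/a)
vₚ² = 5.403 × 10^15 × (3.92513 × 10^-12 − 1.02609 × 10^-12) = 15663.5 m²/s²
vₚ = 125.154 m/s ≈ 125.2 m/s
vₐ² = 5.403 × 10^15 × (1.38927 × 10^-12 − 1.02609 × 10^-12) = 1962.26 m²/s²
vₐ = 44.2974 m/s ≈ 44.3 m/s

Final answer: vₚ = 125.2 m/s, vₐ = 44.3 m/s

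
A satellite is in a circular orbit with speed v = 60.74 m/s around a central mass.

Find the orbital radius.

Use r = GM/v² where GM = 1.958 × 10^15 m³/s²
v = 60.74 m/s
GM = 1.958 × 10^15 m³/s²
v² = 3689.35 m²/s²
r = GM/v² = (1.958 × 10^15) / 3689.35 = 5.30717 × 10^11 m ≈ 530.7 Gm

Final answer: 530.7 Gm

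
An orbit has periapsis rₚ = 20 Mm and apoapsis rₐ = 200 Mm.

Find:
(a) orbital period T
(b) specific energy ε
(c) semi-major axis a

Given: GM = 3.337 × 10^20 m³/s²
rₚ = 20 Mm = 2 × 10^7 m
rₐ = 200 Mm = 2 × 10^8 m
GM = 3.337 × 10^20 m³/s²
a = (rₚ + rₐ)/2 = 1.1 × 10^8 m
e = (rₐ − rₚ)/(rₐ + rₚ) = (1.8 × 10^8) / (2.2 × 10^8) = 0.818182
(a) a³ = 1.331 × 10^24 m³;  T = 2π √(a³/GM) = 2π × 63.1555 s = 396.817 s ≈ 6.614 minutes
(b) 2a = 2.2 × 10^8 m;  ε = −GM/(2a) = -1.51682 × 10^12 J/kg ≈ -1517 GJ/kg
(c) a = 1.1 × 10^8 m ≈ 110 Mm

Final answer:
(a) orbital period T = 6.614 minutes
(b) specific energy ε = -1517 GJ/kg
(c) semi-major axis a = 110 Mm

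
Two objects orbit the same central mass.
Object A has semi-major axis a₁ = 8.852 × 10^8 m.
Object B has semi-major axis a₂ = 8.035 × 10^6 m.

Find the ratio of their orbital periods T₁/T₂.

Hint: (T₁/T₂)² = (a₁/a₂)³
a₁ = 8.852 × 10^8 m
a₂ = 8.035 × 10^6 m
a₁/a₂ = 110.168
T₁/T₂ = (a₁/a₂)^(3/2) = (110.168)^1.5 = 1156.33

Final answer: T₁/T₂ = 1156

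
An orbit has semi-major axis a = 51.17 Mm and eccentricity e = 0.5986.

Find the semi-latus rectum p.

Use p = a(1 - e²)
a = 51.17 Mm = 5.117 × 10^7 m
e = 0.5986,  e² = 0.358322,  1 − e² = 0.641678
p = a(1 − e²) = 5.117 × 10^7 m × 0.641678 = 3.28347 × 10^7 m ≈ 32.83 Mm

Final answer: p = 32.83 Mm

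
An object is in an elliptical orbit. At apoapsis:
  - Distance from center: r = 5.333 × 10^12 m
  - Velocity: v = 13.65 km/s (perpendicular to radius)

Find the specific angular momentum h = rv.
r = 5.333 × 10^12 m
v = 13.65 km/s = 13650 m/s
h = rv = 5.333 × 10^12 × 13650 = 7.27954 × 10^16 m²/s ≈ 7.28 × 10^16 m²/s

Final answer: h = 7.28 × 10^16 m²/s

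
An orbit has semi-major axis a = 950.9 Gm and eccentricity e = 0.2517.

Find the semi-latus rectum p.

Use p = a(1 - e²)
a = 950.9 Gm = 9.509 × 10^11 m
e = 0.2517,  e² = 0.0633529,  1 − e² = 0.936647
p = a(1 − e²) = 9.509 × 10^11 m × 0.936647 = 8.90658 × 10^11 m ≈ 890.7 Gm

Final answer: p = 890.7 Gm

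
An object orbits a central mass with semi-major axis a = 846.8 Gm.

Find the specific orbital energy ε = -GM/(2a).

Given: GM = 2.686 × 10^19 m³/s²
a = 846.8 Gm = 8.468 × 10^11 m
GM = 2.686 × 10^19 m³/s²
2a = 1.6936 × 10^12 m
ε = −GM/(2a) = -1.58597 × 10^7 J/kg ≈ -15.86 MJ/kg

Final answer: -15.86 MJ/kg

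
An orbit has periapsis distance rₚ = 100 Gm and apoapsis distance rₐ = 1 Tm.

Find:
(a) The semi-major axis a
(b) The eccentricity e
rₚ = 100 Gm = 1 × 10^11 m
rₐ = 1 Tm = 1 × 10^12 m
(a) a = (rₚ + rₐ)/2 = 5.5 × 10^11 m ≈ 550 Gm
(b) e = (rₐ − rₚ)/(rₐ + rₚ) = (9 × 10^11) / (1.1 × 10^12) = 0.818182

Final answer:
(a) a = 550 Gm
(b) e = 0.8182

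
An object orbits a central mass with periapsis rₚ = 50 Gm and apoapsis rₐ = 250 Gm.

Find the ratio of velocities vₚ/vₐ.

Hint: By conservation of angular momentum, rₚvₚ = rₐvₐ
rₚ = 50 Gm = 5 × 10^10 m
rₐ = 250 Gm = 2.5 × 10^11 m
rₚvₚ = rₐvₐ  ⇒  vₚ/vₐ = rₐ/rₚ
vₚ/vₐ = (2.5 × 10^11) / (5 × 10^10) = 5

Final answer: vₚ/vₐ = 5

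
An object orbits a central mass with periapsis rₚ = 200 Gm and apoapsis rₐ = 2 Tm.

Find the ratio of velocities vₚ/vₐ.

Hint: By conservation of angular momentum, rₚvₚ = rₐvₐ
rₚ = 200 Gm = 2 × 10^11 m
rₐ = 2 Tm = 2 × 10^12 m
rₚvₚ = rₐvₐ  ⇒  vₚ/vₐ = rₐ/rₚ
vₚ/vₐ = (2 × 10^12) / (2 × 10^11) = 10

Final answer: vₚ/vₐ = 10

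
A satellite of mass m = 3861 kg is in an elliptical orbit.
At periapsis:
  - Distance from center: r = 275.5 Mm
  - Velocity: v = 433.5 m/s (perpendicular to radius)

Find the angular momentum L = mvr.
r = 275.5 Mm = 2.755 × 10^8 m
v = 433.5 m/s
vr = 433.5 × 2.755 × 10^8 = 1.19429 × 10^11 m²/s
L = m × vr = 3861 × 1.19429 × 10^11 = 4.61116 × 10^14 kg·m²/s ≈ 4.611 × 10^14 kg·m²/s

Final answer: L = 4.611 × 10^14 kg·m²/s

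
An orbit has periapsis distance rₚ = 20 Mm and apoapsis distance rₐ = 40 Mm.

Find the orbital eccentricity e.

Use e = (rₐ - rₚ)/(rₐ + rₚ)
rₚ = 20 Mm = 2 × 10^7 m
rₐ = 40 Mm = 4 × 10^7 m
rₐ − rₚ = 2 × 10^7 m
rₐ + rₚ = 6 × 10^7 m
e = (rₐ − rₚ)/(rₐ + rₚ) = 0.333333

Final answer: e = 0.3333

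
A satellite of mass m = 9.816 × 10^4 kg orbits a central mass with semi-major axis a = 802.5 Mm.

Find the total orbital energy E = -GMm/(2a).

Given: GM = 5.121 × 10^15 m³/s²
a = 802.5 Mm = 8.025 × 10^8 m
GM = 5.121 × 10^15 m³/s²
2a = 1.605 × 10^9 m
GMm = 5.121 × 10^15 × 98160 = 5.02677 × 10^20 m³·kg/s²
E = −GMm/(2a) = -3.13195 × 10^11 J ≈ -313.2 GJ

Final answer: -313.2 GJ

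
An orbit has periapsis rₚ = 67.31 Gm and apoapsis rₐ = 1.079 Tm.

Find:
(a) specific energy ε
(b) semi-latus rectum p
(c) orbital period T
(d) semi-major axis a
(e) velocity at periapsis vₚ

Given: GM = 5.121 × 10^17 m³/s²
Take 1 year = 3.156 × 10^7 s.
rₚ = 67.31 Gm = 6.731 × 10^10 m
rₐ = 1.079 Tm = 1.079 × 10^12 m
GM = 5.121 × 10^17 m³/s²
a = (rₚ + rₐ)/2 = 5.73155 × 10^11 m
e = (rₐ − rₚ)/(rₐ + rₚ) = (1.01169 × 10^12) / (1.14631 × 10^12) = 0.882562
(a) 2a = 1.14631 × 10^12 m;  ε = −GM/(2a) = -446738 J/kg ≈ -446.7 kJ/kg
(b) 1 − e² = 0.221084;  p = a(1 − e²) = 5.73155 × 10^11 × 0.221084 = 1.26715 × 10^11 m ≈ 126.7 Gm
(c) a³ = 1.88285 × 10^35 m³;  T = 2π √(a³/GM) = 2π × 6.0636 × 10^8 s = 3.80987 × 10^9 s ≈ 120.7 years
(d) a = 5.73155 × 10^11 m ≈ 573.2 Gm
(e) vₚ² = GM (2/rₚ − 1/a) = 5.121 × 10^17 × (2.97133 × 10^-11 − 1.74473 × 10^-12) = 1.43227 × 10^7 m²/s²;  vₚ = 3784.53 m/s ≈ 3.785 km/s

Final answer:
(a) specific energy ε = -446.7 kJ/kg
(b) semi-latus rectum p = 126.7 Gm
(c) orbital period T = 120.7 years
(d) semi-major axis a = 573.2 Gm
(e) velocity at periapsis vₚ = 3.785 km/s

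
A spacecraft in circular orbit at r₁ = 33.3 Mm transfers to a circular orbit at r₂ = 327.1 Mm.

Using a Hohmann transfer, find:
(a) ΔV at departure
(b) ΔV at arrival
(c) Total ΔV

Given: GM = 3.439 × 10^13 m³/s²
r₁ = 33.3 Mm = 3.33 × 10^7 m
r₂ = 327.1 Mm = 3.271 × 10^8 m
GM = 3.439 × 10^13 m³/s²
Transfer ellipse: a_t = (r₁ + r₂)/2 = 1.802 × 10^8 m
Circular speed at r₁: v₁ = √(GM/r₁) = 1016.23 m/s
Transfer speed at r₁ (periapsis): v₁ₜ = √(GM(2/r₁ − 1/a_t)) = 1369.17 m/s
(a) ΔV₁ = v₁ₜ − v₁ = 352.934 m/s ≈ 352.9 m/s
Circular speed at r₂: v₂ = √(GM/r₂) = 324.247 m/s
Transfer speed at r₂ (apoapsis): v₂ₜ = √(GM(2/r₂ − 1/a_t)) = 139.386 m/s
(b) ΔV₂ = v₂ − v₂ₜ = 184.86 m/s ≈ 184.9 m/s
(c) ΔV_total = ΔV₁ + ΔV₂ = 537.794 m/s ≈ 537.8 m/s

Final answer:
(a) ΔV₁ = 352.9 m/s
(b) ΔV₂ = 184.9 m/s
(c) ΔV_total = 537.8 m/s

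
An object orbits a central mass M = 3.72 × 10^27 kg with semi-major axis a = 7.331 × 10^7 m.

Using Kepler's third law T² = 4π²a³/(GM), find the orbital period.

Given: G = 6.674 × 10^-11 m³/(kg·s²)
M = 3.72 × 10^27 kg
GM = G × M = 6.674 × 10^-11 × 3.72 × 10^27 = 2.48273 × 10^17 m³/s²
a = 7.331 × 10^7 m
a³ = 3.93994 × 10^23 m³
T = 2π √(a³/GM) = 2π √((3.93994 × 10^23) / (2.48273 × 10^17)) = 2π × 1259.74 s
T = 7915.17 s ≈ 2.199 hours

Final answer: 2.199 hours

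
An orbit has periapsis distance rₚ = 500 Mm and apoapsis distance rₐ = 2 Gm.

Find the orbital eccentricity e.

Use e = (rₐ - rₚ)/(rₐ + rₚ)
rₚ = 500 Mm = 5 × 10^8 m
rₐ = 2 Gm = 2 × 10^9 m
rₐ − rₚ = 1.5 × 10^9 m
rₐ + rₚ = 2.5 × 10^9 m
e = (rₐ − rₚ)/(rₐ + rₚ) = 0.6

Final answer: e = 0.6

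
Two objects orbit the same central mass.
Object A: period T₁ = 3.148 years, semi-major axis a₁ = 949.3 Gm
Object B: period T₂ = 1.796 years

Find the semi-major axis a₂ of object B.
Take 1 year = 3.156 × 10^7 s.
T₁ = 3.148 years = 9.93509 × 10^7 s
T₂ = 1.796 years = 5.66818 × 10^7 s
a₁ = 949.3 Gm = 9.493 × 10^11 m
Kepler's third law: (T₂/T₁)² = (a₂/a₁)³  ⇒  a₂ = a₁ (T₂/T₁)^(2/3)
T₂/T₁ = 0.570521
(T₂/T₁)^(2/3) = 0.687883
a₂ = 9.493 × 10^11 m × 0.687883 = 6.53007 × 10^11 m ≈ 653 Gm

Final answer: a₂ = 653 Gm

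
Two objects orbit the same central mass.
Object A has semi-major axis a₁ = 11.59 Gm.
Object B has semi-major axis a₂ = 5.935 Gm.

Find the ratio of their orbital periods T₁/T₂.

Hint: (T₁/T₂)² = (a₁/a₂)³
a₁ = 11.59 Gm = 1.159 × 10^10 m
a₂ = 5.935 Gm = 5.935 × 10^9 m
a₁/a₂ = 1.95282
T₁/T₂ = (a₁/a₂)^(3/2) = (1.95282)^1.5 = 2.72894

Final answer: T₁/T₂ = 2.729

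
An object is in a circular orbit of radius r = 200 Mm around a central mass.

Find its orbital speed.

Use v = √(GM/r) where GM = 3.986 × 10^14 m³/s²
r = 200 Mm = 2 × 10^8 m
GM = 3.986 × 10^14 m³/s²
GM/r = (3.986 × 10^14) / (2 × 10^8) = 1.993 × 10^6 m²/s²
v = √(GM/r) = 1411.74 m/s ≈ 1.412 km/s

Final answer: 1.412 km/s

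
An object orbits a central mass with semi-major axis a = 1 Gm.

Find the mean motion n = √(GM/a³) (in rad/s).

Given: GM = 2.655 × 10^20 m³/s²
a = 1 Gm = 1 × 10^9 m
GM = 2.655 × 10^20 m³/s²
a³ = 1 × 10^27 m³
GM/a³ = (2.655 × 10^20) / (1 × 10^27) = 2.655 × 10^-7 s⁻²
n = √(GM/a³) = 0.000515267 rad/s ≈ 0.0005153 rad/s

Final answer: n = 0.0005153 rad/s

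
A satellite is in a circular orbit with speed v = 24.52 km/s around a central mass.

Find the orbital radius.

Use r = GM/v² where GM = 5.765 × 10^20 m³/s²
v = 24.52 km/s = 24520 m/s
GM = 5.765 × 10^20 m³/s²
v² = 6.0123 × 10^8 m²/s²
r = GM/v² = (5.765 × 10^20) / (6.0123 × 10^8) = 9.58867 × 10^11 m ≈ 9.589 × 10^11 m

Final answer: 9.589 × 10^11 m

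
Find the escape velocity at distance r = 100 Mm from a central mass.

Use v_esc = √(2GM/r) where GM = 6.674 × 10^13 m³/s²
r = 100 Mm = 1 × 10^8 m
GM = 6.674 × 10^13 m³/s²
2GM/r = 2 × (6.674 × 10^13) / (1 × 10^8) = 1.3348 × 10^6 m²/s²
v_esc = √(2GM/r) = 1155.34 m/s ≈ 1.155 km/s

Final answer: 1.155 km/s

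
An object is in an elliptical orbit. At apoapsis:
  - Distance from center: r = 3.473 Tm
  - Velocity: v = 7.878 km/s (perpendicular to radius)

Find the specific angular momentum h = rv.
r = 3.473 Tm = 3.473 × 10^12 m
v = 7.878 km/s = 7878 m/s
h = rv = 3.473 × 10^12 × 7878 = 2.73603 × 10^16 m²/s ≈ 2.736 × 10^16 m²/s

Final answer: h = 2.736 × 10^16 m²/s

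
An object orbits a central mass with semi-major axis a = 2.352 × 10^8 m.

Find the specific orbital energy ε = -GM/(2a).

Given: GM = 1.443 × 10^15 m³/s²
a = 2.352 × 10^8 m
GM = 1.443 × 10^15 m³/s²
2a = 4.704 × 10^8 m
ε = −GM/(2a) = -3.0676 × 10^6 J/kg ≈ -3.068 MJ/kg

Final answer: -3.068 MJ/kg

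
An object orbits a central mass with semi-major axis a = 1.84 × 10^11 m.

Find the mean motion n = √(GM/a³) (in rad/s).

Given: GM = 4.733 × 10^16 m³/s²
a = 1.84 × 10^11 m
GM = 4.733 × 10^16 m³/s²
a³ = 6.2295 × 10^33 m³
GM/a³ = (4.733 × 10^16) / (6.2295 × 10^33) = 7.59772 × 10^-18 s⁻²
n = √(GM/a³) = 2.7564 × 10^-9 rad/s ≈ 2.756 × 10^-9 rad/s

Final answer: n = 2.756 × 10^-9 rad/s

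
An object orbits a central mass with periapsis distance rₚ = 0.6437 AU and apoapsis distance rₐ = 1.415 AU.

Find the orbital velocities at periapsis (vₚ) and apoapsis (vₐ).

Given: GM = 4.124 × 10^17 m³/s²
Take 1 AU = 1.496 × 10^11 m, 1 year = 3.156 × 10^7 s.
rₚ = 0.6437 AU = 9.62975 × 10^10 m
rₐ = 1.415 AU = 2.11684 × 10^11 m
GM = 4.124 × 10^17 m³/s²
a = (rₚ + rₐ)/2 = 1.53991 × 10^11 m
Vis-viva: v² = GM (2/r − 1/a)
vₚ² = 4.124 × 10^17 × (2.0769 × 10^-11 − 6.4939 × 10^-12) = 5.88704 × 10^6 m²/s²
vₚ = 2426.32 m/s ≈ 0.5119 AU/year
vₐ² = 4.124 × 10^17 × (9.44805 × 10^-12 − 6.4939 × 10^-12) = 1.21829 × 10^6 m²/s²
vₐ = 1103.76 m/s ≈ 0.2329 AU/year

Final answer: vₚ = 0.5119 AU/year, vₐ = 0.2329 AU/year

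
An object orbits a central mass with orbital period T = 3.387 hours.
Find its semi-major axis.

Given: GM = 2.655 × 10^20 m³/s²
T = 3.387 hours = 12193.2 s
GM = 2.655 × 10^20 m³/s²
Kepler's third law: a³ = GM T² / (4π²)
T² = 1.48674 × 10^8 s²
a³ = (2.655 × 10^20) × (1.48674 × 10^8) / (4π²) = 9.99862 × 10^26 m³
a = (a³)^(1/3) = 9.99954 × 10^8 m ≈ 1000 Mm

Final answer: 1000 Mm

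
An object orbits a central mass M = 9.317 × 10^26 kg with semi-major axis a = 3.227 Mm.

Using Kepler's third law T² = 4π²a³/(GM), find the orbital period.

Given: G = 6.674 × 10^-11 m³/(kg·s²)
M = 9.317 × 10^26 kg
GM = G × M = 6.674 × 10^-11 × 9.317 × 10^26 = 6.21817 × 10^16 m³/s²
a = 3.227 Mm = 3.227 × 10^6 m
a³ = 3.36045 × 10^19 m³
T = 2π √(a³/GM) = 2π √((3.36045 × 10^19) / (6.21817 × 10^16)) = 2π × 23.247 s
T = 146.065 s ≈ 2.434 minutes

Final answer: 2.434 minutes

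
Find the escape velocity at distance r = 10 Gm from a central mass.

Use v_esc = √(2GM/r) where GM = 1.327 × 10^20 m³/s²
r = 10 Gm = 1 × 10^10 m
GM = 1.327 × 10^20 m³/s²
2GM/r = 2 × (1.327 × 10^20) / (1 × 10^10) = 2.654 × 10^10 m²/s²
v_esc = √(2GM/r) = 162911 m/s ≈ 162.9 km/s

Final answer: 162.9 km/s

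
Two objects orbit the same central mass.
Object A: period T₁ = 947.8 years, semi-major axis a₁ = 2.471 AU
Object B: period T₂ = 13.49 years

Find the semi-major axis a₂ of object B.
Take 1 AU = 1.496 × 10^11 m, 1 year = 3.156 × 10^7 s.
T₁ = 947.8 years = 2.99126 × 10^10 s
T₂ = 13.49 years = 4.25744 × 10^8 s
a₁ = 2.471 AU = 3.69662 × 10^11 m
Kepler's third law: (T₂/T₁)² = (a₂/a₁)³  ⇒  a₂ = a₁ (T₂/T₁)^(2/3)
T₂/T₁ = 0.014233
(T₂/T₁)^(2/3) = 0.0587305
a₂ = 3.69662 × 10^11 m × 0.0587305 = 2.17104 × 10^10 m ≈ 0.1451 AU

Final answer: a₂ = 0.1451 AU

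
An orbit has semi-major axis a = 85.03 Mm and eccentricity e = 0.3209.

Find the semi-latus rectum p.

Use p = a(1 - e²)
a = 85.03 Mm = 8.503 × 10^7 m
e = 0.3209,  e² = 0.102977,  1 − e² = 0.897023
p = a(1 − e²) = 8.503 × 10^7 m × 0.897023 = 7.62739 × 10^7 m ≈ 76.27 Mm

Final answer: p = 76.27 Mm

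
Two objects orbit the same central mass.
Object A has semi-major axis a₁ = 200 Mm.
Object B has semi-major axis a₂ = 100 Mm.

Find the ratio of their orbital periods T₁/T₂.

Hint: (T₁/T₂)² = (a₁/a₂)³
a₁ = 200 Mm = 2 × 10^8 m
a₂ = 100 Mm = 1 × 10^8 m
a₁/a₂ = 2
T₁/T₂ = (a₁/a₂)^(3/2) = (2)^1.5 = 2.82843

Final answer: T₁/T₂ = 2.828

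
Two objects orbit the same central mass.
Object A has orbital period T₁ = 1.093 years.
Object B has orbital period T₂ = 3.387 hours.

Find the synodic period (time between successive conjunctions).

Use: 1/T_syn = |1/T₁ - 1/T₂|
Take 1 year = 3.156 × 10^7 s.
T₁ = 1.093 years = 3.44951 × 10^7 s
T₂ = 3.387 hours = 12193.2 s
1/T₁ = 2.89896 × 10^-8 s⁻¹
1/T₂ = 8.20129 × 10^-5 s⁻¹
|1/T₁ − 1/T₂| = 8.19839 × 10^-5 s⁻¹
T_syn = 1 / |1/T₁ − 1/T₂| = 12197.5 s ≈ 3.388 hours

Final answer: T_syn = 3.388 hours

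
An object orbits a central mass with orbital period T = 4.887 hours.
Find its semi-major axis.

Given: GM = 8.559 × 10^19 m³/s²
T = 4.887 hours = 17593.2 s
GM = 8.559 × 10^19 m³/s²
Kepler's third law: a³ = GM T² / (4π²)
T² = 3.09521 × 10^8 s²
a³ = (8.559 × 10^19) × (3.09521 × 10^8) / (4π²) = 6.71047 × 10^26 m³
a = (a³)^(1/3) = 8.7549 × 10^8 m ≈ 875.5 Mm

Final answer: 875.5 Mm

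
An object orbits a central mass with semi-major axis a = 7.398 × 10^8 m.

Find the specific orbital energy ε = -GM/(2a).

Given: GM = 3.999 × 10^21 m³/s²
a = 7.398 × 10^8 m
GM = 3.999 × 10^21 m³/s²
2a = 1.4796 × 10^9 m
ε = −GM/(2a) = -2.70276 × 10^12 J/kg ≈ -2703 GJ/kg

Final answer: -2703 GJ/kg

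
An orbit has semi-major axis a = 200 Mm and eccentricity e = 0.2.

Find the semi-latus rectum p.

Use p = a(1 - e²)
a = 200 Mm = 2 × 10^8 m
e = 0.2,  e² = 0.04,  1 − e² = 0.96
p = a(1 − e²) = 2 × 10^8 m × 0.96 = 1.92 × 10^8 m ≈ 192 Mm

Final answer: p = 192 Mm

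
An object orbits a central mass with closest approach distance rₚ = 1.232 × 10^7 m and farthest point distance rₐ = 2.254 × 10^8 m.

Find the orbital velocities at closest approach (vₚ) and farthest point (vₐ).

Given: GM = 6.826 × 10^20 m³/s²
rₚ = 1.232 × 10^7 m
rₐ = 2.254 × 10^8 m
GM = 6.826 × 10^20 m³/s²
a = (rₚ + rₐ)/2 = 1.1886 × 10^8 m
Vis-viva: v² = GM (2/r − 1/a)
vₚ² = 6.826 × 10^20 × (1.62338 × 10^-7 − 8.41326 × 10^-9) = 1.05069 × 10^14 m²/s²
vₚ = 1.02503 × 10^7 m/s ≈ 1.025 × 10^4 km/s
vₐ² = 6.826 × 10^20 × (8.87311 × 10^-9 − 8.41326 × 10^-9) = 3.13897 × 10^11 m²/s²
vₐ = 560265 m/s ≈ 560.3 km/s

Final answer: vₚ = 1.025 × 10^4 km/s, vₐ = 560.3 km/s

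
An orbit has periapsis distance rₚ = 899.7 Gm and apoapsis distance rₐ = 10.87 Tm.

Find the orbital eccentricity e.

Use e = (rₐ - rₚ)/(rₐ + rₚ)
rₚ = 899.7 Gm = 8.997 × 10^11 m
rₐ = 10.87 Tm = 1.087 × 10^13 m
rₐ − rₚ = 9.9703 × 10^12 m
rₐ + rₚ = 1.17697 × 10^13 m
e = (rₐ − rₚ)/(rₐ + rₚ) = 0.847116

Final answer: e = 0.8471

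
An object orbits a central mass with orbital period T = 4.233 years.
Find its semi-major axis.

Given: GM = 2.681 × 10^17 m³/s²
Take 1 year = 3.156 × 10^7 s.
T = 4.233 years = 1.33593 × 10^8 s
GM = 2.681 × 10^17 m³/s²
Kepler's third law: a³ = GM T² / (4π²)
T² = 1.78472 × 10^16 s²
a³ = (2.681 × 10^17) × (1.78472 × 10^16) / (4π²) = 1.21201 × 10^32 m³
a = (a³)^(1/3) = 4.94883 × 10^10 m ≈ 49.49 Gm

Final answer: 49.49 Gm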